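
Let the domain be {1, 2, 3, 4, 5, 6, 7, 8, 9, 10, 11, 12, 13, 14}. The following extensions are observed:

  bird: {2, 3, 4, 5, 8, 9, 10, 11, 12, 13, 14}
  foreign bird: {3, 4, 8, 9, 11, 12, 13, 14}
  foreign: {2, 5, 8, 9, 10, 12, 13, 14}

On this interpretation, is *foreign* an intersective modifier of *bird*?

⟦foreign⟧ ∩ ⟦bird⟧ = {2, 5, 8, 9, 10, 12, 13, 14} ∩ {2, 3, 4, 5, 8, 9, 10, 11, 12, 13, 14} = {2, 5, 8, 9, 10, 12, 13, 14}
Observed ⟦foreign bird⟧ = {3, 4, 8, 9, 11, 12, 13, 14}.
These differ, so the modifier is not intersective in this model.

no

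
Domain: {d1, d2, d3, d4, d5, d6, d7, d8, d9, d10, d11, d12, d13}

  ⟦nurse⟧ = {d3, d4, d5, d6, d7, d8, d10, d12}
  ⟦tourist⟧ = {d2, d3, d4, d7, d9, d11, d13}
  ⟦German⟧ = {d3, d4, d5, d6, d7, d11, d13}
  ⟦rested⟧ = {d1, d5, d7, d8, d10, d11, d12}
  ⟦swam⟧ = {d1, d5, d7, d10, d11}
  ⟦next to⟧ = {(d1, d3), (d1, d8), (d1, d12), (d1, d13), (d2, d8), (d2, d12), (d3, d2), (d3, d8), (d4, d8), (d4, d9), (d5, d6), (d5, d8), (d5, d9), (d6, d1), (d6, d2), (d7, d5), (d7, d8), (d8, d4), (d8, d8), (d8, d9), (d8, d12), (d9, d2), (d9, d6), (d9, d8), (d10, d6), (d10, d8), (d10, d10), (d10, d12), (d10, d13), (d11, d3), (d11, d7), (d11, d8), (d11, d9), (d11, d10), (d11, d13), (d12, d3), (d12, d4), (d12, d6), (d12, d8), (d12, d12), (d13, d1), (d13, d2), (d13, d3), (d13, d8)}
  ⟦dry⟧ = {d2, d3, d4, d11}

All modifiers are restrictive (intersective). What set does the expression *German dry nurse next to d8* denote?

⟦next to d8⟧ = {x : ⟨x, d8⟩ ∈ ⟦next to⟧} = {d1, d2, d3, d4, d5, d7, d8, d9, d10, d11, d12, d13}
⟦nurse⟧ = {d3, d4, d5, d6, d7, d8, d10, d12}
… ∩ ⟦next to d8⟧ = {d3, d4, d5, d6, d7, d8, d10, d12} ∩ {d1, d2, d3, d4, d5, d7, d8, d9, d10, d11, d12, d13} = {d3, d4, d5, d7, d8, d10, d12}
… ∩ ⟦German⟧ = {d3, d4, d5, d7, d8, d10, d12} ∩ {d3, d4, d5, d6, d7, d11, d13} = {d3, d4, d5, d7}
… ∩ ⟦dry⟧ = {d3, d4, d5, d7} ∩ {d2, d3, d4, d11} = {d3, d4}
So ⟦German dry nurse next to d8⟧ = {d3, d4}.

{d3, d4}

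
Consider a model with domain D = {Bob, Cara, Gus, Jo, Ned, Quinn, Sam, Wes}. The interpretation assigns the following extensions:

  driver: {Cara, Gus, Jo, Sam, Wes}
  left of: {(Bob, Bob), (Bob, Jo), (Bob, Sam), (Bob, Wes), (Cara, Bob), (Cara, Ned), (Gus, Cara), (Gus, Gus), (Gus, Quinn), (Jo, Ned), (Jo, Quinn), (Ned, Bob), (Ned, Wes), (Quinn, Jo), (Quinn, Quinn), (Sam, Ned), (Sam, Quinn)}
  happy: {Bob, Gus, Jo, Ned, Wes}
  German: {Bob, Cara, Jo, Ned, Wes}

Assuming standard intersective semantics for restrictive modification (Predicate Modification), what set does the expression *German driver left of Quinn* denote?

⟦left of Quinn⟧ = {x : ⟨x, Quinn⟩ ∈ ⟦left of⟧} = {Gus, Jo, Quinn, Sam}
⟦driver⟧ = {Cara, Gus, Jo, Sam, Wes}
… ∩ ⟦left of Quinn⟧ = {Cara, Gus, Jo, Sam, Wes} ∩ {Gus, Jo, Quinn, Sam} = {Gus, Jo, Sam}
… ∩ ⟦German⟧ = {Gus, Jo, Sam} ∩ {Bob, Cara, Jo, Ned, Wes} = {Jo}
So ⟦German driver left of Quinn⟧ = {Jo}.

{Jo}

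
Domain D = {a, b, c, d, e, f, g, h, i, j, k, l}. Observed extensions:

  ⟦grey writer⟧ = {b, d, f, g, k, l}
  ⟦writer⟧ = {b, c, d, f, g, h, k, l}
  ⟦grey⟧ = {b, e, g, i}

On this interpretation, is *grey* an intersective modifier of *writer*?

⟦grey⟧ ∩ ⟦writer⟧ = {b, e, g, i} ∩ {b, c, d, f, g, h, k, l} = {b, g}
Observed ⟦grey writer⟧ = {b, d, f, g, k, l}.
These differ, so the modifier is not intersective in this model.

no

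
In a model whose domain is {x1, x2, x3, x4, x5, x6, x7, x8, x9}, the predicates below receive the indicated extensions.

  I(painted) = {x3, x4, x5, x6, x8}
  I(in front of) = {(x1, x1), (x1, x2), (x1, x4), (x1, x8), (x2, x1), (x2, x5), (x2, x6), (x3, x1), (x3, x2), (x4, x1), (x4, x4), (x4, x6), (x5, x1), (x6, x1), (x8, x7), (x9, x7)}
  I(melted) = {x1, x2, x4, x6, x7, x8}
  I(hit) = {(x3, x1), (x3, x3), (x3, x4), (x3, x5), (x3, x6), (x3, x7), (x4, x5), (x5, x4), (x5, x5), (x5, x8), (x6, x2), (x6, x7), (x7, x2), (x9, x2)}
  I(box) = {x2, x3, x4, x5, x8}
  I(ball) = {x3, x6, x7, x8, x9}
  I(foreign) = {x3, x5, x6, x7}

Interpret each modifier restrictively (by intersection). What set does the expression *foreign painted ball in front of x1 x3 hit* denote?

⟦in front of x1⟧ = {x : ⟨x, x1⟩ ∈ ⟦in front of⟧} = {x1, x2, x3, x4, x5, x6}
⟦x3 hit⟧ = {x : ⟨x3, x⟩ ∈ ⟦hit⟧} = {x1, x3, x4, x5, x6, x7}
⟦ball⟧ = {x3, x6, x7, x8, x9}
… ∩ ⟦in front of x1⟧ = {x3, x6, x7, x8, x9} ∩ {x1, x2, x3, x4, x5, x6} = {x3, x6}
… ∩ ⟦x3 hit⟧ = {x3, x6} ∩ {x1, x3, x4, x5, x6, x7} = {x3, x6}
… ∩ ⟦foreign⟧ = {x3, x6} ∩ {x3, x5, x6, x7} = {x3, x6}
… ∩ ⟦painted⟧ = {x3, x6} ∩ {x3, x4, x5, x6, x8} = {x3, x6}
So ⟦foreign painted ball in front of x1 x3 hit⟧ = {x3, x6}.

{x3, x6}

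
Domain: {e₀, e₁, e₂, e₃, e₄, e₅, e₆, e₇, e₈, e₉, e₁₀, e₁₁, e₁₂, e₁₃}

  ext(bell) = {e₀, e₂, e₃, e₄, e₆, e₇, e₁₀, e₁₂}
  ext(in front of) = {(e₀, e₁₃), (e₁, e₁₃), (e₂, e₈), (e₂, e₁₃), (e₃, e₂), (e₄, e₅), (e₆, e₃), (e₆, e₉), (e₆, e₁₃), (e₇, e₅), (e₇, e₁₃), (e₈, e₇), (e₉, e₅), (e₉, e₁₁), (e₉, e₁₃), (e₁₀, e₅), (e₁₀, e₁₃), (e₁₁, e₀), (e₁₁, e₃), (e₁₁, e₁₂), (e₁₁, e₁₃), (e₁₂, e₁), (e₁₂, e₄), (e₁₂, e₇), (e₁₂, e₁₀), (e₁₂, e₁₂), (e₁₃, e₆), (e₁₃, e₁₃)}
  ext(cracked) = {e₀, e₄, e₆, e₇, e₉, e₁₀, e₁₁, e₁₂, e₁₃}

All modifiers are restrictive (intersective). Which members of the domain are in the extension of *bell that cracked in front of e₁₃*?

⟦that cracked⟧ = ⟦cracked⟧ = {e₀, e₄, e₆, e₇, e₉, e₁₀, e₁₁, e₁₂, e₁₃}
⟦in front of e₁₃⟧ = {x : ⟨x, e₁₃⟩ ∈ ⟦in front of⟧} = {e₀, e₁, e₂, e₆, e₇, e₉, e₁₀, e₁₁, e₁₃}
⟦bell⟧ = {e₀, e₂, e₃, e₄, e₆, e₇, e₁₀, e₁₂}
… ∩ ⟦that cracked⟧ = {e₀, e₂, e₃, e₄, e₆, e₇, e₁₀, e₁₂} ∩ {e₀, e₄, e₆, e₇, e₉, e₁₀, e₁₁, e₁₂, e₁₃} = {e₀, e₄, e₆, e₇, e₁₀, e₁₂}
… ∩ ⟦in front of e₁₃⟧ = {e₀, e₄, e₆, e₇, e₁₀, e₁₂} ∩ {e₀, e₁, e₂, e₆, e₇, e₉, e₁₀, e₁₁, e₁₃} = {e₀, e₆, e₇, e₁₀}
So ⟦bell that cracked in front of e₁₃⟧ = {e₀, e₆, e₇, e₁₀}.

{e₀, e₆, e₇, e₁₀}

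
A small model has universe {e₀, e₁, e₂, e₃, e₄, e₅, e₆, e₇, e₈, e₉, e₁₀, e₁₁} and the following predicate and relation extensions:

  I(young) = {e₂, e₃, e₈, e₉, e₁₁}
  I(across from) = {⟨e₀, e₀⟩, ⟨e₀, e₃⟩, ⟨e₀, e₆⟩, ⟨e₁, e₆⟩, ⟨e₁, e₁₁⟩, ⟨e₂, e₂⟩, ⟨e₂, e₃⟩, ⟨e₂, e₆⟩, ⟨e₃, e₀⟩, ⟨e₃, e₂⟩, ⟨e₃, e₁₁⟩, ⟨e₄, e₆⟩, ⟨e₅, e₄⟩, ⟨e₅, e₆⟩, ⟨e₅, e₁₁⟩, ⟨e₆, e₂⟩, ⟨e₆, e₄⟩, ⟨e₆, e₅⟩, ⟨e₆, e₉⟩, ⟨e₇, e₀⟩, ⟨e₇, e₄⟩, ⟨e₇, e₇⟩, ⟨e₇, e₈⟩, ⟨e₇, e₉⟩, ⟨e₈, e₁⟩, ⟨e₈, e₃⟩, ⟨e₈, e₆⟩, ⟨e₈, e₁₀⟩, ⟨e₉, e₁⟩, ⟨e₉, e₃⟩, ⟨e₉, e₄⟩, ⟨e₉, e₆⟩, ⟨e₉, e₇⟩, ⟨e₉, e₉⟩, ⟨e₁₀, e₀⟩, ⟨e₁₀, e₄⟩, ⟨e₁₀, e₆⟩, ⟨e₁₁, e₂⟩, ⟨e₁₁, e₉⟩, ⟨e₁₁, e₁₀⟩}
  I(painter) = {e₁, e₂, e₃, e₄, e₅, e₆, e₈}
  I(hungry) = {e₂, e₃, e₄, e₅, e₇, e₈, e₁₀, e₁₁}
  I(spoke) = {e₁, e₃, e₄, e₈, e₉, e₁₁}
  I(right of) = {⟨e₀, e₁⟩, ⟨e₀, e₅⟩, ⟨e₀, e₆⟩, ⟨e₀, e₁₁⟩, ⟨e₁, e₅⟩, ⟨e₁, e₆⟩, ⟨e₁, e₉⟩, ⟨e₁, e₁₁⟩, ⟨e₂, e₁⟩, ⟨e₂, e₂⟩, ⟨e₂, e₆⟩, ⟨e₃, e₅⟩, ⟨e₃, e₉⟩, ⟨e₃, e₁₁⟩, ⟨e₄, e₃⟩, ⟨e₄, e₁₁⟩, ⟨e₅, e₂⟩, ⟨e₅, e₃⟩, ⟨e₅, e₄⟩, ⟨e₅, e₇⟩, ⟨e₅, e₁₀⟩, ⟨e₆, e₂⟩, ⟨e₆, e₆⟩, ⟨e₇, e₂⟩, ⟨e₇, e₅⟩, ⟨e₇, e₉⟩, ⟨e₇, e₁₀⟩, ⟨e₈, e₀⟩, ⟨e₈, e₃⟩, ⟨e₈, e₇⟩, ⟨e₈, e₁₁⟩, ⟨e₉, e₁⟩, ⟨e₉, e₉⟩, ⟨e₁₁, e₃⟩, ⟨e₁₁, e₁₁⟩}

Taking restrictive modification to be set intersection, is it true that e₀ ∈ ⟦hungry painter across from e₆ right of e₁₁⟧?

no

⟦across from e₆⟧ = {x : ⟨x, e₆⟩ ∈ ⟦across from⟧} = {e₀, e₁, e₂, e₄, e₅, e₈, e₉, e₁₀}
⟦right of e₁₁⟧ = {x : ⟨x, e₁₁⟩ ∈ ⟦right of⟧} = {e₀, e₁, e₃, e₄, e₈, e₁₁}
⟦painter⟧ = {e₁, e₂, e₃, e₄, e₅, e₆, e₈}
… ∩ ⟦across from e₆⟧ = {e₁, e₂, e₃, e₄, e₅, e₆, e₈} ∩ {e₀, e₁, e₂, e₄, e₅, e₈, e₉, e₁₀} = {e₁, e₂, e₄, e₅, e₈}
… ∩ ⟦right of e₁₁⟧ = {e₁, e₂, e₄, e₅, e₈} ∩ {e₀, e₁, e₃, e₄, e₈, e₁₁} = {e₁, e₄, e₈}
… ∩ ⟦hungry⟧ = {e₁, e₄, e₈} ∩ {e₂, e₃, e₄, e₅, e₇, e₈, e₁₀, e₁₁} = {e₄, e₈}
⟦hungry painter across from e₆ right of e₁₁⟧ = {e₄, e₈}; e₀ ∉ this set.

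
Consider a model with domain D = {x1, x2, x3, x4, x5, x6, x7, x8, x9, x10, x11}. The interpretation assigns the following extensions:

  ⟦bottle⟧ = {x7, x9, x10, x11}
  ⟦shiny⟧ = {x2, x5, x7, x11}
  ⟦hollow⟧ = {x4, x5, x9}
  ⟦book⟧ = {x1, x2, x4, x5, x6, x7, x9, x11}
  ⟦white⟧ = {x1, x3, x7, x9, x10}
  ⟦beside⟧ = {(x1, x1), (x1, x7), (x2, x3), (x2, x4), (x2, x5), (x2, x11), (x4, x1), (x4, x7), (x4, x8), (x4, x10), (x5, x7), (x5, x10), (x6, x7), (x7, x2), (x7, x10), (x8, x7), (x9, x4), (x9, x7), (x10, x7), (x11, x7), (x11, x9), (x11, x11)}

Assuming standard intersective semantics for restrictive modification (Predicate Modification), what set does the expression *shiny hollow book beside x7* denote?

{x5}

⟦beside x7⟧ = {x : ⟨x, x7⟩ ∈ ⟦beside⟧} = {x1, x4, x5, x6, x8, x9, x10, x11}
⟦book⟧ = {x1, x2, x4, x5, x6, x7, x9, x11}
… ∩ ⟦beside x7⟧ = {x1, x2, x4, x5, x6, x7, x9, x11} ∩ {x1, x4, x5, x6, x8, x9, x10, x11} = {x1, x4, x5, x6, x9, x11}
… ∩ ⟦shiny⟧ = {x1, x4, x5, x6, x9, x11} ∩ {x2, x5, x7, x11} = {x5, x11}
… ∩ ⟦hollow⟧ = {x5, x11} ∩ {x4, x5, x9} = {x5}
So ⟦shiny hollow book beside x7⟧ = {x5}.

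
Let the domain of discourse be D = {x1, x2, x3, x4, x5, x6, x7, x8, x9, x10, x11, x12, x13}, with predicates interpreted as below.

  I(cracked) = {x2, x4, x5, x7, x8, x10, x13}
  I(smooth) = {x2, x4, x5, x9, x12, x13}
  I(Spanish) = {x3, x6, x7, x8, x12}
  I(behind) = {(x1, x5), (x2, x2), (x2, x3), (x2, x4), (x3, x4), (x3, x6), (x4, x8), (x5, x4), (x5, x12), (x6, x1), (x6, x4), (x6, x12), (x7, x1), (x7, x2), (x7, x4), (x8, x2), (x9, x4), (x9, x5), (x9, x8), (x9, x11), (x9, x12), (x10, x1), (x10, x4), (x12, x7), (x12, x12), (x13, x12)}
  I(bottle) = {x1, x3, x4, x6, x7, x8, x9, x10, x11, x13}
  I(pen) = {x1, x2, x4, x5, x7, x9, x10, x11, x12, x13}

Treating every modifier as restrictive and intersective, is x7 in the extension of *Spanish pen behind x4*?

yes

⟦behind x4⟧ = {x : ⟨x, x4⟩ ∈ ⟦behind⟧} = {x2, x3, x5, x6, x7, x9, x10}
⟦pen⟧ = {x1, x2, x4, x5, x7, x9, x10, x11, x12, x13}
… ∩ ⟦behind x4⟧ = {x1, x2, x4, x5, x7, x9, x10, x11, x12, x13} ∩ {x2, x3, x5, x6, x7, x9, x10} = {x2, x5, x7, x9, x10}
… ∩ ⟦Spanish⟧ = {x2, x5, x7, x9, x10} ∩ {x3, x6, x7, x8, x12} = {x7}
⟦Spanish pen behind x4⟧ = {x7}; x7 ∈ this set.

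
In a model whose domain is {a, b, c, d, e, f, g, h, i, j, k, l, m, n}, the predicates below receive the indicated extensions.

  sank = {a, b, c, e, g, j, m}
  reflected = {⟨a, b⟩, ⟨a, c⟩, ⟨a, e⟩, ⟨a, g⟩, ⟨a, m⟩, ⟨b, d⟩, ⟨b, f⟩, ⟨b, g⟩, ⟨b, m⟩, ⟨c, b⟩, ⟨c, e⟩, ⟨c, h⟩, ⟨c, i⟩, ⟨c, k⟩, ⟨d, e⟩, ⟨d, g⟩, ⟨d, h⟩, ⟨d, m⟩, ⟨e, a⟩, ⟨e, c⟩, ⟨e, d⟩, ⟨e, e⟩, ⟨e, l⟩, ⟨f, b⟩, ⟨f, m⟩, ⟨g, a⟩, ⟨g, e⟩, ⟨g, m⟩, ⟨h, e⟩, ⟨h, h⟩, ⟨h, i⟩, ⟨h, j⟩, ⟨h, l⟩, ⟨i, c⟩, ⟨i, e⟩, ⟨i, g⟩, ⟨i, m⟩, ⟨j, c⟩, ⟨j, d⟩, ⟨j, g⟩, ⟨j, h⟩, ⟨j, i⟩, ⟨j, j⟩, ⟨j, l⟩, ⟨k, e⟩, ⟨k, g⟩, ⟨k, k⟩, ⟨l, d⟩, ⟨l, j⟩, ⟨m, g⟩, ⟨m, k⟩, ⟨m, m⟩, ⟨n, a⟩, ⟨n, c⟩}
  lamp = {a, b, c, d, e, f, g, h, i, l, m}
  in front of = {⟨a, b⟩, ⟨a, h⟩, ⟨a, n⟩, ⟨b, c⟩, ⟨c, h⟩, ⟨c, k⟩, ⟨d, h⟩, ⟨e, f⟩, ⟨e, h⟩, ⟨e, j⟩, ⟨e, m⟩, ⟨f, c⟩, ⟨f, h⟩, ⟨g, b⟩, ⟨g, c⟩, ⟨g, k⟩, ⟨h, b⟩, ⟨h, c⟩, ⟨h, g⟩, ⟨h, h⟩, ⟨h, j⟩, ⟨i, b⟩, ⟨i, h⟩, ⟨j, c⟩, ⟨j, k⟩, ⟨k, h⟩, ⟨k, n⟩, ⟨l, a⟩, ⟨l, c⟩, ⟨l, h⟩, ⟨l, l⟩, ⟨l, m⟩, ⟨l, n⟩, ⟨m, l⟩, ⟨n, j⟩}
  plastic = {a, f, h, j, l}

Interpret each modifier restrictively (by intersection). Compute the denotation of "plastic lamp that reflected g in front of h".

⟦that reflected g⟧ = {x : ⟨x, g⟩ ∈ ⟦reflected⟧} = {a, b, d, i, j, k, m}
⟦in front of h⟧ = {x : ⟨x, h⟩ ∈ ⟦in front of⟧} = {a, c, d, e, f, h, i, k, l}
⟦lamp⟧ = {a, b, c, d, e, f, g, h, i, l, m}
… ∩ ⟦that reflected g⟧ = {a, b, c, d, e, f, g, h, i, l, m} ∩ {a, b, d, i, j, k, m} = {a, b, d, i, m}
… ∩ ⟦in front of h⟧ = {a, b, d, i, m} ∩ {a, c, d, e, f, h, i, k, l} = {a, d, i}
… ∩ ⟦plastic⟧ = {a, d, i} ∩ {a, f, h, j, l} = {a}
So ⟦plastic lamp that reflected g in front of h⟧ = {a}.

{a}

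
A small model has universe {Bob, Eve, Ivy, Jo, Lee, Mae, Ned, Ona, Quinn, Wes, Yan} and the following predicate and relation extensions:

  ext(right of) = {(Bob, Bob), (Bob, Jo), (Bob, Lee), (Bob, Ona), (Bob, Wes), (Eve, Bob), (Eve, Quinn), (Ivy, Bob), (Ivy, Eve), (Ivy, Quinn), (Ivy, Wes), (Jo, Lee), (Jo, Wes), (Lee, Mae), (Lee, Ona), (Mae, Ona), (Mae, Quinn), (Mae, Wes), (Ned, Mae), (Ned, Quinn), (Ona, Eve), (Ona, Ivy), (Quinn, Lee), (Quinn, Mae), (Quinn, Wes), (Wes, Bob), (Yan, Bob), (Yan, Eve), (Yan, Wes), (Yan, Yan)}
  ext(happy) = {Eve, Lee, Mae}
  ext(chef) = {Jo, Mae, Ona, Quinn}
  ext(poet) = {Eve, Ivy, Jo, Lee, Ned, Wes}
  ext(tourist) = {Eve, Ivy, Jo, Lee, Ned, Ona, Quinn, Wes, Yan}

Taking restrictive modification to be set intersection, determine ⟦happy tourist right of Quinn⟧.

{Eve}

⟦right of Quinn⟧ = {x : ⟨x, Quinn⟩ ∈ ⟦right of⟧} = {Eve, Ivy, Mae, Ned}
⟦tourist⟧ = {Eve, Ivy, Jo, Lee, Ned, Ona, Quinn, Wes, Yan}
… ∩ ⟦right of Quinn⟧ = {Eve, Ivy, Jo, Lee, Ned, Ona, Quinn, Wes, Yan} ∩ {Eve, Ivy, Mae, Ned} = {Eve, Ivy, Ned}
… ∩ ⟦happy⟧ = {Eve, Ivy, Ned} ∩ {Eve, Lee, Mae} = {Eve}
So ⟦happy tourist right of Quinn⟧ = {Eve}.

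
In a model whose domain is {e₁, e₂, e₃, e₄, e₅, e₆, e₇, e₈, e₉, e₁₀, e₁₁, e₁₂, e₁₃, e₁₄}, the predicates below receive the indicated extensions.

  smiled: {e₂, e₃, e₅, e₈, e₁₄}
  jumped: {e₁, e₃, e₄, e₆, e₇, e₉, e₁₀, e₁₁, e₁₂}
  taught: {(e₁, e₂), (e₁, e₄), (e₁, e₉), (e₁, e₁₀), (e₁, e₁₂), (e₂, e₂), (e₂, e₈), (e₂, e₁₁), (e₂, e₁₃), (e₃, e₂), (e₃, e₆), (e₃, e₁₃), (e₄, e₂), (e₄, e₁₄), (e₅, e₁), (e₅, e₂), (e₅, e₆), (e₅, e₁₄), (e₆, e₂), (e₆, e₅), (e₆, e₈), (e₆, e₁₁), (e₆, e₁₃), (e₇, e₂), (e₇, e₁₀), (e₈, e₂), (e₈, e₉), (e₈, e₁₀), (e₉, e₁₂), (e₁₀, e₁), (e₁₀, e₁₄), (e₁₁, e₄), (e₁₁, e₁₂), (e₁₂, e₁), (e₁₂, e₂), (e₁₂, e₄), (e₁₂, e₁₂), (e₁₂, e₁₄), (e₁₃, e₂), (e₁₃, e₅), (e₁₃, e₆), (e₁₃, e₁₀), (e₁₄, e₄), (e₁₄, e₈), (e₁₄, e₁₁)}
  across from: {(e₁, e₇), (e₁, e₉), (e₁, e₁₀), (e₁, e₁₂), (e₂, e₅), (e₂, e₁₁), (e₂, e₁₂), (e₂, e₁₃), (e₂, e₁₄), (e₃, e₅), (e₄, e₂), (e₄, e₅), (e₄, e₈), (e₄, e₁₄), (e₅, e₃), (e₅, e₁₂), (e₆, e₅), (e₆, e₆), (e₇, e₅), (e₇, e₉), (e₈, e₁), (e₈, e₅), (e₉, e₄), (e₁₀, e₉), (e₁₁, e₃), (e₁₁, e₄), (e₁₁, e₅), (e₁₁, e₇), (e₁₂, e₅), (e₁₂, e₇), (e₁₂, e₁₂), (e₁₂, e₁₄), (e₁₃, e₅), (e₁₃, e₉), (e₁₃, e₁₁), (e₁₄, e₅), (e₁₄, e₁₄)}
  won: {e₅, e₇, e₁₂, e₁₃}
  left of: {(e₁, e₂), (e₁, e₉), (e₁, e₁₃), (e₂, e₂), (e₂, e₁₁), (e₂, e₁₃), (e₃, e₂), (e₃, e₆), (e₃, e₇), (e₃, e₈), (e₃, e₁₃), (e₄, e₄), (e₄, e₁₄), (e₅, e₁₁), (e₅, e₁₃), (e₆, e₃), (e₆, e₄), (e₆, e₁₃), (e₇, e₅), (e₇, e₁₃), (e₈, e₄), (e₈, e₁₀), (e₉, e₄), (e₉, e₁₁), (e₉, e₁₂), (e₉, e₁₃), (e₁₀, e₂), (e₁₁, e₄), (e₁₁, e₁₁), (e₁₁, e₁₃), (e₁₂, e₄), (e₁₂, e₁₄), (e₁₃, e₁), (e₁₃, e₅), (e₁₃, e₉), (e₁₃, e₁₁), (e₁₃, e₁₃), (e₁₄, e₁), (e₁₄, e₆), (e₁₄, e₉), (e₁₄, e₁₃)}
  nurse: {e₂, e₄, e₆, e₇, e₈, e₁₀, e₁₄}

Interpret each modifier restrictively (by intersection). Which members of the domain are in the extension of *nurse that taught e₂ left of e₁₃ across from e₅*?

{e₂, e₆, e₇}

⟦that taught e₂⟧ = {x : ⟨x, e₂⟩ ∈ ⟦taught⟧} = {e₁, e₂, e₃, e₄, e₅, e₆, e₇, e₈, e₁₂, e₁₃}
⟦left of e₁₃⟧ = {x : ⟨x, e₁₃⟩ ∈ ⟦left of⟧} = {e₁, e₂, e₃, e₅, e₆, e₇, e₉, e₁₁, e₁₃, e₁₄}
⟦across from e₅⟧ = {x : ⟨x, e₅⟩ ∈ ⟦across from⟧} = {e₂, e₃, e₄, e₆, e₇, e₈, e₁₁, e₁₂, e₁₃, e₁₄}
⟦nurse⟧ = {e₂, e₄, e₆, e₇, e₈, e₁₀, e₁₄}
… ∩ ⟦that taught e₂⟧ = {e₂, e₄, e₆, e₇, e₈, e₁₀, e₁₄} ∩ {e₁, e₂, e₃, e₄, e₅, e₆, e₇, e₈, e₁₂, e₁₃} = {e₂, e₄, e₆, e₇, e₈}
… ∩ ⟦left of e₁₃⟧ = {e₂, e₄, e₆, e₇, e₈} ∩ {e₁, e₂, e₃, e₅, e₆, e₇, e₉, e₁₁, e₁₃, e₁₄} = {e₂, e₆, e₇}
… ∩ ⟦across from e₅⟧ = {e₂, e₆, e₇} ∩ {e₂, e₃, e₄, e₆, e₇, e₈, e₁₁, e₁₂, e₁₃, e₁₄} = {e₂, e₆, e₇}
So ⟦nurse that taught e₂ left of e₁₃ across from e₅⟧ = {e₂, e₆, e₇}.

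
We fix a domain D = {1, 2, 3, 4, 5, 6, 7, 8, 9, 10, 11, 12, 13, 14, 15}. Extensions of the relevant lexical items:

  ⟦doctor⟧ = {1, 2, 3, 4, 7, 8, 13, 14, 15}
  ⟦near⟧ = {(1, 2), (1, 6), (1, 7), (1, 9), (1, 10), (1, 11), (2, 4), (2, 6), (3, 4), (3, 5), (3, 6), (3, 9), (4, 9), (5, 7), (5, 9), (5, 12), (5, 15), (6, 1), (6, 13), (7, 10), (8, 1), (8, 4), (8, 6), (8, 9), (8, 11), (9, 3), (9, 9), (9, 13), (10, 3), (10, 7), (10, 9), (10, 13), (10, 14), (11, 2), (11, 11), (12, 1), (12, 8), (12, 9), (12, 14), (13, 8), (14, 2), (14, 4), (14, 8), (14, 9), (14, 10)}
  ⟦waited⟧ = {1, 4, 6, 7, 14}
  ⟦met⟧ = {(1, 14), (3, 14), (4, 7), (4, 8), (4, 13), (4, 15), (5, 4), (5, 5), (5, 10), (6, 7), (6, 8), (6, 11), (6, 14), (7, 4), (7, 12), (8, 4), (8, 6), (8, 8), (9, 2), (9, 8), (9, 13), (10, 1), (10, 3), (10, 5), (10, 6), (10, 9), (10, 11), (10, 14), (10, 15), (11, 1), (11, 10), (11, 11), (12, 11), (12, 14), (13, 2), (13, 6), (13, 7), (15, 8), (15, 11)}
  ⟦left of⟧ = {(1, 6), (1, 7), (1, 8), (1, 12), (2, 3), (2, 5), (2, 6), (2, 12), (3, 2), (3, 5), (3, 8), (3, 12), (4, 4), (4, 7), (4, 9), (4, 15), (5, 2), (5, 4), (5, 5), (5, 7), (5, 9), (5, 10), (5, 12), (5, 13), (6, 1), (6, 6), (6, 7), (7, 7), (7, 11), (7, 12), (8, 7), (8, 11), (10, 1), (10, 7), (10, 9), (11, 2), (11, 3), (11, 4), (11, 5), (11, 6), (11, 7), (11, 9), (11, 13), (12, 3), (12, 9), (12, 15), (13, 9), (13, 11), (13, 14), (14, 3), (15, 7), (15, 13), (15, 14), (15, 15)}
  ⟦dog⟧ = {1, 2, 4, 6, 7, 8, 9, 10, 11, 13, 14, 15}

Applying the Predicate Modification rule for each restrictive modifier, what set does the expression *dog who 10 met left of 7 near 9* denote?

{1}

⟦who 10 met⟧ = {x : ⟨10, x⟩ ∈ ⟦met⟧} = {1, 3, 5, 6, 9, 11, 14, 15}
⟦left of 7⟧ = {x : ⟨x, 7⟩ ∈ ⟦left of⟧} = {1, 4, 5, 6, 7, 8, 10, 11, 15}
⟦near 9⟧ = {x : ⟨x, 9⟩ ∈ ⟦near⟧} = {1, 3, 4, 5, 8, 9, 10, 12, 14}
⟦dog⟧ = {1, 2, 4, 6, 7, 8, 9, 10, 11, 13, 14, 15}
… ∩ ⟦who 10 met⟧ = {1, 2, 4, 6, 7, 8, 9, 10, 11, 13, 14, 15} ∩ {1, 3, 5, 6, 9, 11, 14, 15} = {1, 6, 9, 11, 14, 15}
… ∩ ⟦left of 7⟧ = {1, 6, 9, 11, 14, 15} ∩ {1, 4, 5, 6, 7, 8, 10, 11, 15} = {1, 6, 11, 15}
… ∩ ⟦near 9⟧ = {1, 6, 11, 15} ∩ {1, 3, 4, 5, 8, 9, 10, 12, 14} = {1}
So ⟦dog who 10 met left of 7 near 9⟧ = {1}.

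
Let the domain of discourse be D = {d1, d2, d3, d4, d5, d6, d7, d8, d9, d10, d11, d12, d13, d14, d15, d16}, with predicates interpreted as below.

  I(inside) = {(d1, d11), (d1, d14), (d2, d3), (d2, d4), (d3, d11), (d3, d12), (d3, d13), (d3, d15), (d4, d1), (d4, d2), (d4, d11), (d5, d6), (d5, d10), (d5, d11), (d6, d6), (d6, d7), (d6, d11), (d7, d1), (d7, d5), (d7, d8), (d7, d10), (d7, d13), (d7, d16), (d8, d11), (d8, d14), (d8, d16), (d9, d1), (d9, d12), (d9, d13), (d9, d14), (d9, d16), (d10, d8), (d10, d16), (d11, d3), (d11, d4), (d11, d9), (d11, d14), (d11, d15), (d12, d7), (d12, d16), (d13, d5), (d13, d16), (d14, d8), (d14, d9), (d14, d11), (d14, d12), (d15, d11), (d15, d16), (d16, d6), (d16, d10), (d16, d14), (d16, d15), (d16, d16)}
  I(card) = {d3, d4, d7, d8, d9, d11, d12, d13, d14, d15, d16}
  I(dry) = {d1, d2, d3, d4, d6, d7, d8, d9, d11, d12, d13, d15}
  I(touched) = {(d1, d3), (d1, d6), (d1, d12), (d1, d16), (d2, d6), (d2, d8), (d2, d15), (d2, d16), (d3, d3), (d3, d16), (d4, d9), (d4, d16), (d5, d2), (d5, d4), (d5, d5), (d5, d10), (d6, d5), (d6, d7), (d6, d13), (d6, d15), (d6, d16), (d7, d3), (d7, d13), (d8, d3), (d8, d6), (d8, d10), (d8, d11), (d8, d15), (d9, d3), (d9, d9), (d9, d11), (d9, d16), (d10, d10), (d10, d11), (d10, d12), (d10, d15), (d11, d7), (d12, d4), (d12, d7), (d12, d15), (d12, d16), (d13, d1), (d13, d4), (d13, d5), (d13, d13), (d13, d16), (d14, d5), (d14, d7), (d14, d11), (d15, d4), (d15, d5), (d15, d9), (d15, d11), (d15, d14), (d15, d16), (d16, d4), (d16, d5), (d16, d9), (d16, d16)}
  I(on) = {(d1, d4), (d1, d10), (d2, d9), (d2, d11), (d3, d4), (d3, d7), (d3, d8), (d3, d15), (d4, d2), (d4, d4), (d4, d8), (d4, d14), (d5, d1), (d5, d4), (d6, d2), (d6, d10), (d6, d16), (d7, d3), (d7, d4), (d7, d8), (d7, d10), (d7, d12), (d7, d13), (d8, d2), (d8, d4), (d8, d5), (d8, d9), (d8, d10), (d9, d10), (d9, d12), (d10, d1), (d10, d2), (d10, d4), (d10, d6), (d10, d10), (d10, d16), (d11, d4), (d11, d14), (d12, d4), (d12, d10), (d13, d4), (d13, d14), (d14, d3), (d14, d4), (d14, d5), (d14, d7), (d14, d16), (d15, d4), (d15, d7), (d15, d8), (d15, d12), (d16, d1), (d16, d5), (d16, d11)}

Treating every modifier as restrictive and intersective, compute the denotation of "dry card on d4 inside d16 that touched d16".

⟦on d4⟧ = {x : ⟨x, d4⟩ ∈ ⟦on⟧} = {d1, d3, d4, d5, d7, d8, d10, d11, d12, d13, d14, d15}
⟦inside d16⟧ = {x : ⟨x, d16⟩ ∈ ⟦inside⟧} = {d7, d8, d9, d10, d12, d13, d15, d16}
⟦that touched d16⟧ = {x : ⟨x, d16⟩ ∈ ⟦touched⟧} = {d1, d2, d3, d4, d6, d9, d12, d13, d15, d16}
⟦card⟧ = {d3, d4, d7, d8, d9, d11, d12, d13, d14, d15, d16}
… ∩ ⟦on d4⟧ = {d3, d4, d7, d8, d9, d11, d12, d13, d14, d15, d16} ∩ {d1, d3, d4, d5, d7, d8, d10, d11, d12, d13, d14, d15} = {d3, d4, d7, d8, d11, d12, d13, d14, d15}
… ∩ ⟦inside d16⟧ = {d3, d4, d7, d8, d11, d12, d13, d14, d15} ∩ {d7, d8, d9, d10, d12, d13, d15, d16} = {d7, d8, d12, d13, d15}
… ∩ ⟦that touched d16⟧ = {d7, d8, d12, d13, d15} ∩ {d1, d2, d3, d4, d6, d9, d12, d13, d15, d16} = {d12, d13, d15}
… ∩ ⟦dry⟧ = {d12, d13, d15} ∩ {d1, d2, d3, d4, d6, d7, d8, d9, d11, d12, d13, d15} = {d12, d13, d15}
So ⟦dry card on d4 inside d16 that touched d16⟧ = {d12, d13, d15}.

{d12, d13, d15}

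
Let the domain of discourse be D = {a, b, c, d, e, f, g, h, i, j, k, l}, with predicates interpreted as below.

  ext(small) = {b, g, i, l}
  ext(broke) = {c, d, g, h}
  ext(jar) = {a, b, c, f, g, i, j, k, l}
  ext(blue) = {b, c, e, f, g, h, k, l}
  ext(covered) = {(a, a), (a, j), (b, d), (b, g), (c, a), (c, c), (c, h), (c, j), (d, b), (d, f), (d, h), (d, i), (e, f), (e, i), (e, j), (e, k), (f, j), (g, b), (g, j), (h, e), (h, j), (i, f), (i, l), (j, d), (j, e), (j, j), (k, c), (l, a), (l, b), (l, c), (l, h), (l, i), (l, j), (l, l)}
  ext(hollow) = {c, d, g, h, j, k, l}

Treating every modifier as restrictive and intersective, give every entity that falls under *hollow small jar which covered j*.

⟦which covered j⟧ = {x : ⟨x, j⟩ ∈ ⟦covered⟧} = {a, c, e, f, g, h, j, l}
⟦jar⟧ = {a, b, c, f, g, i, j, k, l}
… ∩ ⟦which covered j⟧ = {a, b, c, f, g, i, j, k, l} ∩ {a, c, e, f, g, h, j, l} = {a, c, f, g, j, l}
… ∩ ⟦hollow⟧ = {a, c, f, g, j, l} ∩ {c, d, g, h, j, k, l} = {c, g, j, l}
… ∩ ⟦small⟧ = {c, g, j, l} ∩ {b, g, i, l} = {g, l}
So ⟦hollow small jar which covered j⟧ = {g, l}.

{g, l}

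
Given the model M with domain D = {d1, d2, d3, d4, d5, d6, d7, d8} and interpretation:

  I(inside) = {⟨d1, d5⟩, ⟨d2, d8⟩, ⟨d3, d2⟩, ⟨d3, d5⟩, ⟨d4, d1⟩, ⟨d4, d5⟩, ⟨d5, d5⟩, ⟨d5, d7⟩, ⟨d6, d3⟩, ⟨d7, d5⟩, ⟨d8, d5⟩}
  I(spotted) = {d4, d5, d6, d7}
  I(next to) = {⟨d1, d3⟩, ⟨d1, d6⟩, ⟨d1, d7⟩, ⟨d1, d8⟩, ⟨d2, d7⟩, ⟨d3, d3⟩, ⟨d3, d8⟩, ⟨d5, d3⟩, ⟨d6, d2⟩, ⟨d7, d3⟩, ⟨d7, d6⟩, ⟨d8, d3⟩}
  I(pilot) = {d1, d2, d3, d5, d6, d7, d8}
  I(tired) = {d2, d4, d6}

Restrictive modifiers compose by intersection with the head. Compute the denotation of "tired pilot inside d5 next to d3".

{}

⟦inside d5⟧ = {x : ⟨x, d5⟩ ∈ ⟦inside⟧} = {d1, d3, d4, d5, d7, d8}
⟦next to d3⟧ = {x : ⟨x, d3⟩ ∈ ⟦next to⟧} = {d1, d3, d5, d7, d8}
⟦pilot⟧ = {d1, d2, d3, d5, d6, d7, d8}
… ∩ ⟦inside d5⟧ = {d1, d2, d3, d5, d6, d7, d8} ∩ {d1, d3, d4, d5, d7, d8} = {d1, d3, d5, d7, d8}
… ∩ ⟦next to d3⟧ = {d1, d3, d5, d7, d8} ∩ {d1, d3, d5, d7, d8} = {d1, d3, d5, d7, d8}
… ∩ ⟦tired⟧ = {d1, d3, d5, d7, d8} ∩ {d2, d4, d6} = ∅
So ⟦tired pilot inside d5 next to d3⟧ = {}.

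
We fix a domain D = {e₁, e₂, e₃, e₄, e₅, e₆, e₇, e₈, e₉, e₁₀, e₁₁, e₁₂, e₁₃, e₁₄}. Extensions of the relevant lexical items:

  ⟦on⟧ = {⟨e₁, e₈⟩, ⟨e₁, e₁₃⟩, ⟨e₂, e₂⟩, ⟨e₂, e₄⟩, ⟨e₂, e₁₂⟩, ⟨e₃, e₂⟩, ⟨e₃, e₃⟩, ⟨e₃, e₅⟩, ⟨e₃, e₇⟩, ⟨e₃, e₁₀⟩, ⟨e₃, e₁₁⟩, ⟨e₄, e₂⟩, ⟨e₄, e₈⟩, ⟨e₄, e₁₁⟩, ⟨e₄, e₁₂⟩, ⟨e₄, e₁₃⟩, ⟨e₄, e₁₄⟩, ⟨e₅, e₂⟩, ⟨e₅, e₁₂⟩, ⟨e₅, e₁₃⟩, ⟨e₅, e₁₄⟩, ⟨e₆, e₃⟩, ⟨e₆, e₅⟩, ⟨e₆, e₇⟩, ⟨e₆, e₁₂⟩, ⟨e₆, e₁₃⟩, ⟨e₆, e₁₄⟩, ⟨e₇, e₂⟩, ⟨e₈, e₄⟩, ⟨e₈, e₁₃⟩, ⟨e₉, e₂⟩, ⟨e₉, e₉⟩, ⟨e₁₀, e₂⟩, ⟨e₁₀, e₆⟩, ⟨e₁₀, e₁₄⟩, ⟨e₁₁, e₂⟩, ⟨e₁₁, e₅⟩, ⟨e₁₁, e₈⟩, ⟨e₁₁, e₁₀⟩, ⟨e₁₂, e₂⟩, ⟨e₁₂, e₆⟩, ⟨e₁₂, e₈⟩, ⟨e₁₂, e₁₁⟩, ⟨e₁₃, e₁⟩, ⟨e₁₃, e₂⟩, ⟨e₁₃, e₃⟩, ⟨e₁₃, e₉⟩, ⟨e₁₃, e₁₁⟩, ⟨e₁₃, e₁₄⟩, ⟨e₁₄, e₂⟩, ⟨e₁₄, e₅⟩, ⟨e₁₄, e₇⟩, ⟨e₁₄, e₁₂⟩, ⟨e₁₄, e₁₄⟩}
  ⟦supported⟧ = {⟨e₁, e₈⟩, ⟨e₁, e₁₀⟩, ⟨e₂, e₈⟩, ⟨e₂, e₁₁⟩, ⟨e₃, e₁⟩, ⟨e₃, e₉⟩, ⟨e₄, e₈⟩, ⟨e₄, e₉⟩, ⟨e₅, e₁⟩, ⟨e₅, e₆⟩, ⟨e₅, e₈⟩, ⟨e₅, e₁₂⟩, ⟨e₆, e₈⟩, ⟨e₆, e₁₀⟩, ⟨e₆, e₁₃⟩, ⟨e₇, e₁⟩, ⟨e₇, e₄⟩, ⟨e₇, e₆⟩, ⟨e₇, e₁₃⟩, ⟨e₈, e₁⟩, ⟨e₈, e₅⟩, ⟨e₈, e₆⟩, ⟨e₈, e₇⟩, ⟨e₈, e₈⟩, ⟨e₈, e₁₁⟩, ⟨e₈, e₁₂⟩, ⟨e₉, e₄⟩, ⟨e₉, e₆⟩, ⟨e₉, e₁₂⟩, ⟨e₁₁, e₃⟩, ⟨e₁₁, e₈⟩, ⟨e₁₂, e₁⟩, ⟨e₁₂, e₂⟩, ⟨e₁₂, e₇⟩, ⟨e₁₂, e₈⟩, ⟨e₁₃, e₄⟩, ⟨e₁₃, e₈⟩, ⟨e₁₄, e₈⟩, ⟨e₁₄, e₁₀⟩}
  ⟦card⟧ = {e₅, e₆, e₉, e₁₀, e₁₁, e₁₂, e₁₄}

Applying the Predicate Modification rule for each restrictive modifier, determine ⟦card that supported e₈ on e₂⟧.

⟦that supported e₈⟧ = {x : ⟨x, e₈⟩ ∈ ⟦supported⟧} = {e₁, e₂, e₄, e₅, e₆, e₈, e₁₁, e₁₂, e₁₃, e₁₄}
⟦on e₂⟧ = {x : ⟨x, e₂⟩ ∈ ⟦on⟧} = {e₂, e₃, e₄, e₅, e₇, e₉, e₁₀, e₁₁, e₁₂, e₁₃, e₁₄}
⟦card⟧ = {e₅, e₆, e₉, e₁₀, e₁₁, e₁₂, e₁₄}
… ∩ ⟦that supported e₈⟧ = {e₅, e₆, e₉, e₁₀, e₁₁, e₁₂, e₁₄} ∩ {e₁, e₂, e₄, e₅, e₆, e₈, e₁₁, e₁₂, e₁₃, e₁₄} = {e₅, e₆, e₁₁, e₁₂, e₁₄}
… ∩ ⟦on e₂⟧ = {e₅, e₆, e₁₁, e₁₂, e₁₄} ∩ {e₂, e₃, e₄, e₅, e₇, e₉, e₁₀, e₁₁, e₁₂, e₁₃, e₁₄} = {e₅, e₁₁, e₁₂, e₁₄}
So ⟦card that supported e₈ on e₂⟧ = {e₅, e₁₁, e₁₂, e₁₄}.

{e₅, e₁₁, e₁₂, e₁₄}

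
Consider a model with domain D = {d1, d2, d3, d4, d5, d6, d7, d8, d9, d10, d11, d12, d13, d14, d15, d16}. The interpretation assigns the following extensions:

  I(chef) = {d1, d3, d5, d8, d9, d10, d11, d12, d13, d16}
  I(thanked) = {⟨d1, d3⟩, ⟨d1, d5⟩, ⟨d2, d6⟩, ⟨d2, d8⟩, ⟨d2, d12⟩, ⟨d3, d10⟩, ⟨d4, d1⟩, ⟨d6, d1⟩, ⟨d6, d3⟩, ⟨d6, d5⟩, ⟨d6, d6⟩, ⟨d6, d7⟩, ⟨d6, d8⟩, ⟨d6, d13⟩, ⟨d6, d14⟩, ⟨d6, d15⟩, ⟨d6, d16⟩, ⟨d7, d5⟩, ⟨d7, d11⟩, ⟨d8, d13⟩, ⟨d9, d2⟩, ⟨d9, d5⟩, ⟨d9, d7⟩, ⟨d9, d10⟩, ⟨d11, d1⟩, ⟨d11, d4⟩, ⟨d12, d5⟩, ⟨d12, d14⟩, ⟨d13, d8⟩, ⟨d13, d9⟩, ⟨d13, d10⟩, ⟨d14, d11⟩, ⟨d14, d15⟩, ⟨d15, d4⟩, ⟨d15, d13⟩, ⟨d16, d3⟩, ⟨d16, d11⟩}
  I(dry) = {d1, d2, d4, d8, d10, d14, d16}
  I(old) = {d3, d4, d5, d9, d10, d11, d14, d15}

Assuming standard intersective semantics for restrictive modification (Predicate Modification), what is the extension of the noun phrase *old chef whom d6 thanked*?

{d3, d5}

⟦whom d6 thanked⟧ = {x : ⟨d6, x⟩ ∈ ⟦thanked⟧} = {d1, d3, d5, d6, d7, d8, d13, d14, d15, d16}
⟦chef⟧ = {d1, d3, d5, d8, d9, d10, d11, d12, d13, d16}
… ∩ ⟦whom d6 thanked⟧ = {d1, d3, d5, d8, d9, d10, d11, d12, d13, d16} ∩ {d1, d3, d5, d6, d7, d8, d13, d14, d15, d16} = {d1, d3, d5, d8, d13, d16}
… ∩ ⟦old⟧ = {d1, d3, d5, d8, d13, d16} ∩ {d3, d4, d5, d9, d10, d11, d14, d15} = {d3, d5}
So ⟦old chef whom d6 thanked⟧ = {d3, d5}.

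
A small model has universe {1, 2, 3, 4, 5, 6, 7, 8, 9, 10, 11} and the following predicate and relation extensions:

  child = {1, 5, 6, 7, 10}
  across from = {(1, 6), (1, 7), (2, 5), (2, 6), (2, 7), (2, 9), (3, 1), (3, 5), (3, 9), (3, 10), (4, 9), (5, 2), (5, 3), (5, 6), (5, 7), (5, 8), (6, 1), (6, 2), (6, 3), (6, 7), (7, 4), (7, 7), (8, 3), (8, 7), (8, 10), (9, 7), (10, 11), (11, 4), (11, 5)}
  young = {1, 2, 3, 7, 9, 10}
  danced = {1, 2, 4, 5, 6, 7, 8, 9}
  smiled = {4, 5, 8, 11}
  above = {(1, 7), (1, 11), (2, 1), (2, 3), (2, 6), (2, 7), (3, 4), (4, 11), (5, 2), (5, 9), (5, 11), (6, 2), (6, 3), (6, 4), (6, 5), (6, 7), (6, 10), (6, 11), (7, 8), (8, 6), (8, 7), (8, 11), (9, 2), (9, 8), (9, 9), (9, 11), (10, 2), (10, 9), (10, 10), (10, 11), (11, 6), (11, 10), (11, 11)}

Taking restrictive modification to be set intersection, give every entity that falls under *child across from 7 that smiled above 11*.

{5}

⟦across from 7⟧ = {x : ⟨x, 7⟩ ∈ ⟦across from⟧} = {1, 2, 5, 6, 7, 8, 9}
⟦that smiled⟧ = ⟦smiled⟧ = {4, 5, 8, 11}
⟦above 11⟧ = {x : ⟨x, 11⟩ ∈ ⟦above⟧} = {1, 4, 5, 6, 8, 9, 10, 11}
⟦child⟧ = {1, 5, 6, 7, 10}
… ∩ ⟦across from 7⟧ = {1, 5, 6, 7, 10} ∩ {1, 2, 5, 6, 7, 8, 9} = {1, 5, 6, 7}
… ∩ ⟦that smiled⟧ = {1, 5, 6, 7} ∩ {4, 5, 8, 11} = {5}
… ∩ ⟦above 11⟧ = {5} ∩ {1, 4, 5, 6, 8, 9, 10, 11} = {5}
So ⟦child across from 7 that smiled above 11⟧ = {5}.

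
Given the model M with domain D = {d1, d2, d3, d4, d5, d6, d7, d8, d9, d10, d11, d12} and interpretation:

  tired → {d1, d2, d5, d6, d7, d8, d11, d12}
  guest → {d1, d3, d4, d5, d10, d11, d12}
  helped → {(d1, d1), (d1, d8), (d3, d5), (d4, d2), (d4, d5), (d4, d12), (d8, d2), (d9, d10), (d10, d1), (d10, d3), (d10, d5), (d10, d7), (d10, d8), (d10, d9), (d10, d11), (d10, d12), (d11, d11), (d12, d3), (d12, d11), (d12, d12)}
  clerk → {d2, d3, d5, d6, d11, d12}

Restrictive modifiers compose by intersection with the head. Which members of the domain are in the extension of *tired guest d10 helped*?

{d1, d5, d11, d12}

⟦d10 helped⟧ = {x : ⟨d10, x⟩ ∈ ⟦helped⟧} = {d1, d3, d5, d7, d8, d9, d11, d12}
⟦guest⟧ = {d1, d3, d4, d5, d10, d11, d12}
… ∩ ⟦d10 helped⟧ = {d1, d3, d4, d5, d10, d11, d12} ∩ {d1, d3, d5, d7, d8, d9, d11, d12} = {d1, d3, d5, d11, d12}
… ∩ ⟦tired⟧ = {d1, d3, d5, d11, d12} ∩ {d1, d2, d5, d6, d7, d8, d11, d12} = {d1, d5, d11, d12}
So ⟦tired guest d10 helped⟧ = {d1, d5, d11, d12}.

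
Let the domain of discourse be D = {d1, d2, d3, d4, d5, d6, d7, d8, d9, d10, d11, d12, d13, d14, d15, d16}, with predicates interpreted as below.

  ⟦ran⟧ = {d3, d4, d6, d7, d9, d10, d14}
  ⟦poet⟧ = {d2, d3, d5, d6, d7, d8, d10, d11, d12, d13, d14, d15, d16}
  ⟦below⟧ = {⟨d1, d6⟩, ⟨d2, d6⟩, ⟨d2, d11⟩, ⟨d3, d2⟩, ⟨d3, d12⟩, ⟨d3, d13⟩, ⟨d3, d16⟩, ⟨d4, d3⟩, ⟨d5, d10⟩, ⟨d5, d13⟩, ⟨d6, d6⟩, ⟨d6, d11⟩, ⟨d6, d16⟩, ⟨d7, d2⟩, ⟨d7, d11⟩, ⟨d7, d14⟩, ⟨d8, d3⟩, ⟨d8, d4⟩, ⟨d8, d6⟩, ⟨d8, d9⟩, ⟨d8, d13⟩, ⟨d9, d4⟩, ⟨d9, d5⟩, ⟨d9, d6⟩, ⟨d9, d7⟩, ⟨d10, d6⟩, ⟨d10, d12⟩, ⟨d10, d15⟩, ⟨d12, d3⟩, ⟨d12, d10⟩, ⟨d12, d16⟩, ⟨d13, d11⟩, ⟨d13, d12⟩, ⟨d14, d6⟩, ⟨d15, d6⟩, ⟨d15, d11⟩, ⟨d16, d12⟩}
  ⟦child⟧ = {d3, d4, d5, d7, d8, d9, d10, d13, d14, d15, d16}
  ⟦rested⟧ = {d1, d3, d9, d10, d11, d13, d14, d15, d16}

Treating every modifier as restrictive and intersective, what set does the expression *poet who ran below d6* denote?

⟦who ran⟧ = ⟦ran⟧ = {d3, d4, d6, d7, d9, d10, d14}
⟦below d6⟧ = {x : ⟨x, d6⟩ ∈ ⟦below⟧} = {d1, d2, d6, d8, d9, d10, d14, d15}
⟦poet⟧ = {d2, d3, d5, d6, d7, d8, d10, d11, d12, d13, d14, d15, d16}
… ∩ ⟦who ran⟧ = {d2, d3, d5, d6, d7, d8, d10, d11, d12, d13, d14, d15, d16} ∩ {d3, d4, d6, d7, d9, d10, d14} = {d3, d6, d7, d10, d14}
… ∩ ⟦below d6⟧ = {d3, d6, d7, d10, d14} ∩ {d1, d2, d6, d8, d9, d10, d14, d15} = {d6, d10, d14}
So ⟦poet who ran below d6⟧ = {d6, d10, d14}.

{d6, d10, d14}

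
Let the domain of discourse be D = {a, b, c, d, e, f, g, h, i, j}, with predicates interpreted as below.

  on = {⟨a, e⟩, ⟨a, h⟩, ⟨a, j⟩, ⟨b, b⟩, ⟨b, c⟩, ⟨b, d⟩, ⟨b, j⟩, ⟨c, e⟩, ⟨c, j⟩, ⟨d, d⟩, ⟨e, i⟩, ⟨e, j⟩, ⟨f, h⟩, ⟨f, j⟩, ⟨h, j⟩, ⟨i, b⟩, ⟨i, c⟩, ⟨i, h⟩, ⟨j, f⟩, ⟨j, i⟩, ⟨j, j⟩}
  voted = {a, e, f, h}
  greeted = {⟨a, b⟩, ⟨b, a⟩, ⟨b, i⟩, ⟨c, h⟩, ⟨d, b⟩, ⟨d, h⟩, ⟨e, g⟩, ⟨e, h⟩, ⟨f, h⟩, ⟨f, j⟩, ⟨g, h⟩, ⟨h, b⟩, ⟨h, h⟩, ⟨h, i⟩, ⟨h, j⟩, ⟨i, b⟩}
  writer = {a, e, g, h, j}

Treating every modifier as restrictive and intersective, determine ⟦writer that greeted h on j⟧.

⟦that greeted h⟧ = {x : ⟨x, h⟩ ∈ ⟦greeted⟧} = {c, d, e, f, g, h}
⟦on j⟧ = {x : ⟨x, j⟩ ∈ ⟦on⟧} = {a, b, c, e, f, h, j}
⟦writer⟧ = {a, e, g, h, j}
… ∩ ⟦that greeted h⟧ = {a, e, g, h, j} ∩ {c, d, e, f, g, h} = {e, g, h}
… ∩ ⟦on j⟧ = {e, g, h} ∩ {a, b, c, e, f, h, j} = {e, h}
So ⟦writer that greeted h on j⟧ = {e, h}.

{e, h}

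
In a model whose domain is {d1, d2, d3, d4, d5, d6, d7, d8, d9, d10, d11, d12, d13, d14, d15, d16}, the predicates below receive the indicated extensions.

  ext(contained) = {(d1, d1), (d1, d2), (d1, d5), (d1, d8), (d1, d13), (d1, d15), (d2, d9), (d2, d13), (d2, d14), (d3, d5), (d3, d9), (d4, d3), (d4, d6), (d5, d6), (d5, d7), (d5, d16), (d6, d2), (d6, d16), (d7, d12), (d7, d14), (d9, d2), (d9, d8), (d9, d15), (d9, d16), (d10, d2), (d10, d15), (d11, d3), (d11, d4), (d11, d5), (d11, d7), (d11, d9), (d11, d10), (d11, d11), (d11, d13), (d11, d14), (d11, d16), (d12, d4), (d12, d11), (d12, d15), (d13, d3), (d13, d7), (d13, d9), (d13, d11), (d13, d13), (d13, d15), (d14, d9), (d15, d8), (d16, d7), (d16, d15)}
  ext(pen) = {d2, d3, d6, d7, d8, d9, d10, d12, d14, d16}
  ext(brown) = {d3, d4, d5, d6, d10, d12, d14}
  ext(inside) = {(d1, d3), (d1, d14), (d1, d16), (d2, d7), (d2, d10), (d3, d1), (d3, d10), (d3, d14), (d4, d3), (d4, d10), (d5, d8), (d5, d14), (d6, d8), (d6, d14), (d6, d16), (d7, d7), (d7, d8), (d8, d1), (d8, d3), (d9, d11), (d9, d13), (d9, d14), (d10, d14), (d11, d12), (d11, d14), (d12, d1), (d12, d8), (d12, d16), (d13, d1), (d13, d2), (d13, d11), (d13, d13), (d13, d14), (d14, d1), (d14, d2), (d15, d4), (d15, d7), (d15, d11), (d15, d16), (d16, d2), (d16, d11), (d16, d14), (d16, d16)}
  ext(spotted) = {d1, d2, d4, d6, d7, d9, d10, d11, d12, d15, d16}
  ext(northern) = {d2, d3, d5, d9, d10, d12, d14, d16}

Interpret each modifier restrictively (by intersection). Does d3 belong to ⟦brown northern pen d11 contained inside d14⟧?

⟦d11 contained⟧ = {x : ⟨d11, x⟩ ∈ ⟦contained⟧} = {d3, d4, d5, d7, d9, d10, d11, d13, d14, d16}
⟦inside d14⟧ = {x : ⟨x, d14⟩ ∈ ⟦inside⟧} = {d1, d3, d5, d6, d9, d10, d11, d13, d16}
⟦pen⟧ = {d2, d3, d6, d7, d8, d9, d10, d12, d14, d16}
… ∩ ⟦d11 contained⟧ = {d2, d3, d6, d7, d8, d9, d10, d12, d14, d16} ∩ {d3, d4, d5, d7, d9, d10, d11, d13, d14, d16} = {d3, d7, d9, d10, d14, d16}
… ∩ ⟦inside d14⟧ = {d3, d7, d9, d10, d14, d16} ∩ {d1, d3, d5, d6, d9, d10, d11, d13, d16} = {d3, d9, d10, d16}
… ∩ ⟦brown⟧ = {d3, d9, d10, d16} ∩ {d3, d4, d5, d6, d10, d12, d14} = {d3, d10}
… ∩ ⟦northern⟧ = {d3, d10} ∩ {d2, d3, d5, d9, d10, d12, d14, d16} = {d3, d10}
⟦brown northern pen d11 contained inside d14⟧ = {d3, d10}; d3 ∈ this set.

yes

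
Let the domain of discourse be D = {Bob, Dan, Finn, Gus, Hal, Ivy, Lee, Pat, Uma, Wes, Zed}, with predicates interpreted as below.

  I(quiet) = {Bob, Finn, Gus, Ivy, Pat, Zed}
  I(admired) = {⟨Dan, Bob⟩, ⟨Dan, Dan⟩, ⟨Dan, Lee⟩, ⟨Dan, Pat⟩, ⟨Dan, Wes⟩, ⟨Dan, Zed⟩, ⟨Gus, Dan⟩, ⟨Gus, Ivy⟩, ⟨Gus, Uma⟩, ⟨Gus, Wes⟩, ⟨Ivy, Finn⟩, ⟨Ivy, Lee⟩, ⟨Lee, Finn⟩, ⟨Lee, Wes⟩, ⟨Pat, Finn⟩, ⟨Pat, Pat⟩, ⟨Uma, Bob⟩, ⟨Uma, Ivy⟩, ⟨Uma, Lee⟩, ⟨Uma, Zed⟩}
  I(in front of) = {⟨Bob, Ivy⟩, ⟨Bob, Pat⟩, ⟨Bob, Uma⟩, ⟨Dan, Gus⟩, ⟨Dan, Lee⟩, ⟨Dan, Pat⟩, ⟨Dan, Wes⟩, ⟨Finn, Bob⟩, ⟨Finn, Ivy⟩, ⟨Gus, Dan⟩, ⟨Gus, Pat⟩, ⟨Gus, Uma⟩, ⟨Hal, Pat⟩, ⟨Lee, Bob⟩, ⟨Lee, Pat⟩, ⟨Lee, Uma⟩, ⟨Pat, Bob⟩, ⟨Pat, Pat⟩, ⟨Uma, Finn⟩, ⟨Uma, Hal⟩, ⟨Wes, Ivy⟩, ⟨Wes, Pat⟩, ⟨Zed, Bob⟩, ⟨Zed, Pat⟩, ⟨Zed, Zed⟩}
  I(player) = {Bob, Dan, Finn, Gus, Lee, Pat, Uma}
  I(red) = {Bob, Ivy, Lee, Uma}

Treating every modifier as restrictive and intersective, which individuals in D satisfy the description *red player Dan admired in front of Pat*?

⟦Dan admired⟧ = {x : ⟨Dan, x⟩ ∈ ⟦admired⟧} = {Bob, Dan, Lee, Pat, Wes, Zed}
⟦in front of Pat⟧ = {x : ⟨x, Pat⟩ ∈ ⟦in front of⟧} = {Bob, Dan, Gus, Hal, Lee, Pat, Wes, Zed}
⟦player⟧ = {Bob, Dan, Finn, Gus, Lee, Pat, Uma}
… ∩ ⟦Dan admired⟧ = {Bob, Dan, Finn, Gus, Lee, Pat, Uma} ∩ {Bob, Dan, Lee, Pat, Wes, Zed} = {Bob, Dan, Lee, Pat}
… ∩ ⟦in front of Pat⟧ = {Bob, Dan, Lee, Pat} ∩ {Bob, Dan, Gus, Hal, Lee, Pat, Wes, Zed} = {Bob, Dan, Lee, Pat}
… ∩ ⟦red⟧ = {Bob, Dan, Lee, Pat} ∩ {Bob, Ivy, Lee, Uma} = {Bob, Lee}
So ⟦red player Dan admired in front of Pat⟧ = {Bob, Lee}.

{Bob, Lee}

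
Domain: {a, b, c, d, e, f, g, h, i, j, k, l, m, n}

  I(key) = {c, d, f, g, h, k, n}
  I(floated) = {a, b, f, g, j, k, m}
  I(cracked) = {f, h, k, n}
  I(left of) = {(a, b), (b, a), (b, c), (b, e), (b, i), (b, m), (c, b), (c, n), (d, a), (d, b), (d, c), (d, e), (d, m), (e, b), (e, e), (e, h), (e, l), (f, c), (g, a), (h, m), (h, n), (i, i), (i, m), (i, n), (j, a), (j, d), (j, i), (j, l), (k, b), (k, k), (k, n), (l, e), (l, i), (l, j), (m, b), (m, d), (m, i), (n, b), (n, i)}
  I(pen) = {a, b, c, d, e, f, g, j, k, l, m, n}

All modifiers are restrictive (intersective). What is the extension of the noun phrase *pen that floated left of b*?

{a, k, m}

⟦that floated⟧ = ⟦floated⟧ = {a, b, f, g, j, k, m}
⟦left of b⟧ = {x : ⟨x, b⟩ ∈ ⟦left of⟧} = {a, c, d, e, k, m, n}
⟦pen⟧ = {a, b, c, d, e, f, g, j, k, l, m, n}
… ∩ ⟦that floated⟧ = {a, b, c, d, e, f, g, j, k, l, m, n} ∩ {a, b, f, g, j, k, m} = {a, b, f, g, j, k, m}
… ∩ ⟦left of b⟧ = {a, b, f, g, j, k, m} ∩ {a, c, d, e, k, m, n} = {a, k, m}
So ⟦pen that floated left of b⟧ = {a, k, m}.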